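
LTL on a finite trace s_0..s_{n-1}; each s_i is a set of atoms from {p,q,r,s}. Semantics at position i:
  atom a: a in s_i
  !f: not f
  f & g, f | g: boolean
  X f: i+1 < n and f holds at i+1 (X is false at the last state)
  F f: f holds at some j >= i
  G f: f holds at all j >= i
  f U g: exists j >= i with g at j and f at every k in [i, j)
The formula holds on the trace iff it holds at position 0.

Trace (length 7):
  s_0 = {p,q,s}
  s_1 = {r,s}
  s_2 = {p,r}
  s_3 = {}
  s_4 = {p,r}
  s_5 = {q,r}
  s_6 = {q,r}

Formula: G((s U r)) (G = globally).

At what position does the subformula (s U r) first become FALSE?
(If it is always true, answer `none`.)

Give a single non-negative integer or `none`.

Answer: 3

Derivation:
s_0={p,q,s}: (s U r)=True s=True r=False
s_1={r,s}: (s U r)=True s=True r=True
s_2={p,r}: (s U r)=True s=False r=True
s_3={}: (s U r)=False s=False r=False
s_4={p,r}: (s U r)=True s=False r=True
s_5={q,r}: (s U r)=True s=False r=True
s_6={q,r}: (s U r)=True s=False r=True
G((s U r)) holds globally = False
First violation at position 3.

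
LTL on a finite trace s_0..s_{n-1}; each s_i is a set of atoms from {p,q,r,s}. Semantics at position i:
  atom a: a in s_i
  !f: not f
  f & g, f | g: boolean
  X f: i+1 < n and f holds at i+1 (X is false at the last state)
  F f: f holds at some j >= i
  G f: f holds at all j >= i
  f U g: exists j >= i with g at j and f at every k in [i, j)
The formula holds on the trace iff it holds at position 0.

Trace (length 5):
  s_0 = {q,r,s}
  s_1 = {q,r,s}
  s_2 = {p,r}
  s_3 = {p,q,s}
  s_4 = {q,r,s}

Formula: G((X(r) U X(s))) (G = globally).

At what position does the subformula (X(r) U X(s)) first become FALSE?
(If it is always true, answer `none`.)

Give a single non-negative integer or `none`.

Answer: 4

Derivation:
s_0={q,r,s}: (X(r) U X(s))=True X(r)=True r=True X(s)=True s=True
s_1={q,r,s}: (X(r) U X(s))=True X(r)=True r=True X(s)=False s=True
s_2={p,r}: (X(r) U X(s))=True X(r)=False r=True X(s)=True s=False
s_3={p,q,s}: (X(r) U X(s))=True X(r)=True r=False X(s)=True s=True
s_4={q,r,s}: (X(r) U X(s))=False X(r)=False r=True X(s)=False s=True
G((X(r) U X(s))) holds globally = False
First violation at position 4.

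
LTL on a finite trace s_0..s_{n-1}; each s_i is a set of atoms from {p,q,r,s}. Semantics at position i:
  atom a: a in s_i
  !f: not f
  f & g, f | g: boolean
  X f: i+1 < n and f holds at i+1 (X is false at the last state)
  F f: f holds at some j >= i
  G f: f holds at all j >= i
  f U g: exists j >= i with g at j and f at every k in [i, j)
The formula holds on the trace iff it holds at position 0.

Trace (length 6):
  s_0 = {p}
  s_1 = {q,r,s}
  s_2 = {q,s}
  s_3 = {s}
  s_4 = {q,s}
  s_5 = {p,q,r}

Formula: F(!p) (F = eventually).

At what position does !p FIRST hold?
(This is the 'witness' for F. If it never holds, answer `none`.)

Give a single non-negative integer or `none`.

s_0={p}: !p=False p=True
s_1={q,r,s}: !p=True p=False
s_2={q,s}: !p=True p=False
s_3={s}: !p=True p=False
s_4={q,s}: !p=True p=False
s_5={p,q,r}: !p=False p=True
F(!p) holds; first witness at position 1.

Answer: 1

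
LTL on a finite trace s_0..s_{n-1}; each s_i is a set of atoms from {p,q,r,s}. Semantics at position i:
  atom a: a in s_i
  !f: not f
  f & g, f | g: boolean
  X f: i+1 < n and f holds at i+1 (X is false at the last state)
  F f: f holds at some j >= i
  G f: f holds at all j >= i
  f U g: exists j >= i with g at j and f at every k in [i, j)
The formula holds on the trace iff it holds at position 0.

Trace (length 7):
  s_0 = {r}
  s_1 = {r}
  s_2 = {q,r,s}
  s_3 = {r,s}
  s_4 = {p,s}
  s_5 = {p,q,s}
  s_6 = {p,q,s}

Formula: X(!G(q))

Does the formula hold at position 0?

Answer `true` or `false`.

s_0={r}: X(!G(q))=True !G(q)=True G(q)=False q=False
s_1={r}: X(!G(q))=True !G(q)=True G(q)=False q=False
s_2={q,r,s}: X(!G(q))=True !G(q)=True G(q)=False q=True
s_3={r,s}: X(!G(q))=True !G(q)=True G(q)=False q=False
s_4={p,s}: X(!G(q))=False !G(q)=True G(q)=False q=False
s_5={p,q,s}: X(!G(q))=False !G(q)=False G(q)=True q=True
s_6={p,q,s}: X(!G(q))=False !G(q)=False G(q)=True q=True

Answer: true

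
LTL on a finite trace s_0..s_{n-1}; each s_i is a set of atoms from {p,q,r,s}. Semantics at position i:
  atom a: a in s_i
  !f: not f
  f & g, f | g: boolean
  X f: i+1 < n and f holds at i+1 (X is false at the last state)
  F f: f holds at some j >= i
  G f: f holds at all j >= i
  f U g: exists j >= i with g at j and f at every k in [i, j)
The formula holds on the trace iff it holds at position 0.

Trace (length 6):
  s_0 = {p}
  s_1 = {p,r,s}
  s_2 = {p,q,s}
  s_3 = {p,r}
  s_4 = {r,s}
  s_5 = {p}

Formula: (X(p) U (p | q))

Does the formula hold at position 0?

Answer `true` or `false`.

s_0={p}: (X(p) U (p | q))=True X(p)=True p=True (p | q)=True q=False
s_1={p,r,s}: (X(p) U (p | q))=True X(p)=True p=True (p | q)=True q=False
s_2={p,q,s}: (X(p) U (p | q))=True X(p)=True p=True (p | q)=True q=True
s_3={p,r}: (X(p) U (p | q))=True X(p)=False p=True (p | q)=True q=False
s_4={r,s}: (X(p) U (p | q))=True X(p)=True p=False (p | q)=False q=False
s_5={p}: (X(p) U (p | q))=True X(p)=False p=True (p | q)=True q=False

Answer: true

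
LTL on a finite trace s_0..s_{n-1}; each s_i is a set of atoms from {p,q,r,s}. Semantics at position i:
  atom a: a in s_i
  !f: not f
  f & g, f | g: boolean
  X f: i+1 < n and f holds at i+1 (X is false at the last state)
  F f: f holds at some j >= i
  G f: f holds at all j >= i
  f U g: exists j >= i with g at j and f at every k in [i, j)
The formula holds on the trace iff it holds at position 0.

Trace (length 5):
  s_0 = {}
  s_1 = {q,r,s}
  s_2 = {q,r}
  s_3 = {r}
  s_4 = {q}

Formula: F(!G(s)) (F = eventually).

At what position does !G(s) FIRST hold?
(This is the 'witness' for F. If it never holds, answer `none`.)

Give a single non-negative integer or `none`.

Answer: 0

Derivation:
s_0={}: !G(s)=True G(s)=False s=False
s_1={q,r,s}: !G(s)=True G(s)=False s=True
s_2={q,r}: !G(s)=True G(s)=False s=False
s_3={r}: !G(s)=True G(s)=False s=False
s_4={q}: !G(s)=True G(s)=False s=False
F(!G(s)) holds; first witness at position 0.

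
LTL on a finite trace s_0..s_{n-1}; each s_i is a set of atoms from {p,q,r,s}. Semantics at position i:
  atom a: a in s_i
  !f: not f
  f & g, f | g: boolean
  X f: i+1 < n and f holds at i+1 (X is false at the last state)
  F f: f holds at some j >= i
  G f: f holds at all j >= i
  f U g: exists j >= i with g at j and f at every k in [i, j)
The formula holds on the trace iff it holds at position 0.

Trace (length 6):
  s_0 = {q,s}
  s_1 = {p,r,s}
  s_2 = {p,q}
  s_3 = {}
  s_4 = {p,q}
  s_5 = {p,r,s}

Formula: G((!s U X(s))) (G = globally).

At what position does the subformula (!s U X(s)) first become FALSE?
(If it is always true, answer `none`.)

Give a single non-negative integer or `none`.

s_0={q,s}: (!s U X(s))=True !s=False s=True X(s)=True
s_1={p,r,s}: (!s U X(s))=False !s=False s=True X(s)=False
s_2={p,q}: (!s U X(s))=True !s=True s=False X(s)=False
s_3={}: (!s U X(s))=True !s=True s=False X(s)=False
s_4={p,q}: (!s U X(s))=True !s=True s=False X(s)=True
s_5={p,r,s}: (!s U X(s))=False !s=False s=True X(s)=False
G((!s U X(s))) holds globally = False
First violation at position 1.

Answer: 1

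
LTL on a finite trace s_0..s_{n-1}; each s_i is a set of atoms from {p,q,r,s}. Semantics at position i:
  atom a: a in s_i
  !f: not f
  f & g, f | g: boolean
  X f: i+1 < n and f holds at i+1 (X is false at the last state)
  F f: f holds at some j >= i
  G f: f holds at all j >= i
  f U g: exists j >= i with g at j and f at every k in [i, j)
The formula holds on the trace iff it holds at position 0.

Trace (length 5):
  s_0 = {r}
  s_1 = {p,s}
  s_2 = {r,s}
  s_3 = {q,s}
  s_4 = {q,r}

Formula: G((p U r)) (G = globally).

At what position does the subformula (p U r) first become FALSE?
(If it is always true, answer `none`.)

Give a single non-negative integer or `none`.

s_0={r}: (p U r)=True p=False r=True
s_1={p,s}: (p U r)=True p=True r=False
s_2={r,s}: (p U r)=True p=False r=True
s_3={q,s}: (p U r)=False p=False r=False
s_4={q,r}: (p U r)=True p=False r=True
G((p U r)) holds globally = False
First violation at position 3.

Answer: 3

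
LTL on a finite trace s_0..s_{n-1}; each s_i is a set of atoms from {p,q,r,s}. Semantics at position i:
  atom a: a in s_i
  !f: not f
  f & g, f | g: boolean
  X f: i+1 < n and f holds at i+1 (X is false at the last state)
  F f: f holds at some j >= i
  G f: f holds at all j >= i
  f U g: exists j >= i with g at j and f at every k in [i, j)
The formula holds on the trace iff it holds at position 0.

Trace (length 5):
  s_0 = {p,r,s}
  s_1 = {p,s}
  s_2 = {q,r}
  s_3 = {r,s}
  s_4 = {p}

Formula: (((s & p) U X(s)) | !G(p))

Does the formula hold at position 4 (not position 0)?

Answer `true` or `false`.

s_0={p,r,s}: (((s & p) U X(s)) | !G(p))=True ((s & p) U X(s))=True (s & p)=True s=True p=True X(s)=True !G(p)=True G(p)=False
s_1={p,s}: (((s & p) U X(s)) | !G(p))=True ((s & p) U X(s))=True (s & p)=True s=True p=True X(s)=False !G(p)=True G(p)=False
s_2={q,r}: (((s & p) U X(s)) | !G(p))=True ((s & p) U X(s))=True (s & p)=False s=False p=False X(s)=True !G(p)=True G(p)=False
s_3={r,s}: (((s & p) U X(s)) | !G(p))=True ((s & p) U X(s))=False (s & p)=False s=True p=False X(s)=False !G(p)=True G(p)=False
s_4={p}: (((s & p) U X(s)) | !G(p))=False ((s & p) U X(s))=False (s & p)=False s=False p=True X(s)=False !G(p)=False G(p)=True
Evaluating at position 4: result = False

Answer: false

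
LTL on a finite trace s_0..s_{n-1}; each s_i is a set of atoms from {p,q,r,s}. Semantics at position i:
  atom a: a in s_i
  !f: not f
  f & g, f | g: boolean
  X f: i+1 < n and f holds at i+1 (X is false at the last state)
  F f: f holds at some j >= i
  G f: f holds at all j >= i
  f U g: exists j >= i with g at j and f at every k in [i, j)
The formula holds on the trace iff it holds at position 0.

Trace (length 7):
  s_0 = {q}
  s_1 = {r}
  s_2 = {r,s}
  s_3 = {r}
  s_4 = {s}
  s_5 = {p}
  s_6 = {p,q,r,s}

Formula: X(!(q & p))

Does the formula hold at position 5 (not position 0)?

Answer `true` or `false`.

Answer: false

Derivation:
s_0={q}: X(!(q & p))=True !(q & p)=True (q & p)=False q=True p=False
s_1={r}: X(!(q & p))=True !(q & p)=True (q & p)=False q=False p=False
s_2={r,s}: X(!(q & p))=True !(q & p)=True (q & p)=False q=False p=False
s_3={r}: X(!(q & p))=True !(q & p)=True (q & p)=False q=False p=False
s_4={s}: X(!(q & p))=True !(q & p)=True (q & p)=False q=False p=False
s_5={p}: X(!(q & p))=False !(q & p)=True (q & p)=False q=False p=True
s_6={p,q,r,s}: X(!(q & p))=False !(q & p)=False (q & p)=True q=True p=True
Evaluating at position 5: result = False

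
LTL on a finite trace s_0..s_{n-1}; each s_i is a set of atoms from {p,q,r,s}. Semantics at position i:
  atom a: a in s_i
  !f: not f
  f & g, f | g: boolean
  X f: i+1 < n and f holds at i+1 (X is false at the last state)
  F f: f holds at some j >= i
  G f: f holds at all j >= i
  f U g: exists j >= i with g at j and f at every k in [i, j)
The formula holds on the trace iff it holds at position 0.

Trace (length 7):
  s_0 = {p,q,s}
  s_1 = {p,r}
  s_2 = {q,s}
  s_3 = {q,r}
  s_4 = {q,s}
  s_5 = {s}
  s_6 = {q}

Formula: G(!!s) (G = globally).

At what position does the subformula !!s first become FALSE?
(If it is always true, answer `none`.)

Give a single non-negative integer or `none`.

Answer: 1

Derivation:
s_0={p,q,s}: !!s=True !s=False s=True
s_1={p,r}: !!s=False !s=True s=False
s_2={q,s}: !!s=True !s=False s=True
s_3={q,r}: !!s=False !s=True s=False
s_4={q,s}: !!s=True !s=False s=True
s_5={s}: !!s=True !s=False s=True
s_6={q}: !!s=False !s=True s=False
G(!!s) holds globally = False
First violation at position 1.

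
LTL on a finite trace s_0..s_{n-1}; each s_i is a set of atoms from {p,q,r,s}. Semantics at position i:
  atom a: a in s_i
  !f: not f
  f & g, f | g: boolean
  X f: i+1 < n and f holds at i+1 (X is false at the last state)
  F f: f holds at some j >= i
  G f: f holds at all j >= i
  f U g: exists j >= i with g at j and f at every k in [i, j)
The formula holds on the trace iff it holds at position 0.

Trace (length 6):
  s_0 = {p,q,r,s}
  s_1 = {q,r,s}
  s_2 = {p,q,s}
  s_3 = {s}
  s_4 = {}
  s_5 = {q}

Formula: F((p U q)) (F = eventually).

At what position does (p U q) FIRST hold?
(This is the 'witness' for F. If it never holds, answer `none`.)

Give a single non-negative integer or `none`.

s_0={p,q,r,s}: (p U q)=True p=True q=True
s_1={q,r,s}: (p U q)=True p=False q=True
s_2={p,q,s}: (p U q)=True p=True q=True
s_3={s}: (p U q)=False p=False q=False
s_4={}: (p U q)=False p=False q=False
s_5={q}: (p U q)=True p=False q=True
F((p U q)) holds; first witness at position 0.

Answer: 0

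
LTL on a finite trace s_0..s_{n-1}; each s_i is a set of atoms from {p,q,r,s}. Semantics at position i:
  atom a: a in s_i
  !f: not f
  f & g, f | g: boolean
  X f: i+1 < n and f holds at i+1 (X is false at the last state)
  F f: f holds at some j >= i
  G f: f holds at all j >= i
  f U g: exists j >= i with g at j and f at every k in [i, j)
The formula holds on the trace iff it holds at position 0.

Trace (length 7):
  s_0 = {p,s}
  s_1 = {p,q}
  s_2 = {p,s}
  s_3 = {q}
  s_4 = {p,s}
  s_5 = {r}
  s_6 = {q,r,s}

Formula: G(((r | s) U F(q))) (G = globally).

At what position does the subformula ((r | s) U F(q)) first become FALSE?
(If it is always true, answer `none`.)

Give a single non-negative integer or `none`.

Answer: none

Derivation:
s_0={p,s}: ((r | s) U F(q))=True (r | s)=True r=False s=True F(q)=True q=False
s_1={p,q}: ((r | s) U F(q))=True (r | s)=False r=False s=False F(q)=True q=True
s_2={p,s}: ((r | s) U F(q))=True (r | s)=True r=False s=True F(q)=True q=False
s_3={q}: ((r | s) U F(q))=True (r | s)=False r=False s=False F(q)=True q=True
s_4={p,s}: ((r | s) U F(q))=True (r | s)=True r=False s=True F(q)=True q=False
s_5={r}: ((r | s) U F(q))=True (r | s)=True r=True s=False F(q)=True q=False
s_6={q,r,s}: ((r | s) U F(q))=True (r | s)=True r=True s=True F(q)=True q=True
G(((r | s) U F(q))) holds globally = True
No violation — formula holds at every position.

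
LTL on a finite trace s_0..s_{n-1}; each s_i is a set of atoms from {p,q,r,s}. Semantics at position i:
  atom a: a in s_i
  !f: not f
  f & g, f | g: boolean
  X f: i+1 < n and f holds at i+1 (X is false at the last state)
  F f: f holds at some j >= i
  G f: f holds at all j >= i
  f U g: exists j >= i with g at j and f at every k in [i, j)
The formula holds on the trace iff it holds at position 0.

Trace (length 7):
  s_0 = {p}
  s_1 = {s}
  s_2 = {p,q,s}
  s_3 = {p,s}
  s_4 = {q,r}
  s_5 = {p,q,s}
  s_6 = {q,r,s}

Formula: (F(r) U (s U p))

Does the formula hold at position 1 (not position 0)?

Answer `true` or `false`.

s_0={p}: (F(r) U (s U p))=True F(r)=True r=False (s U p)=True s=False p=True
s_1={s}: (F(r) U (s U p))=True F(r)=True r=False (s U p)=True s=True p=False
s_2={p,q,s}: (F(r) U (s U p))=True F(r)=True r=False (s U p)=True s=True p=True
s_3={p,s}: (F(r) U (s U p))=True F(r)=True r=False (s U p)=True s=True p=True
s_4={q,r}: (F(r) U (s U p))=True F(r)=True r=True (s U p)=False s=False p=False
s_5={p,q,s}: (F(r) U (s U p))=True F(r)=True r=False (s U p)=True s=True p=True
s_6={q,r,s}: (F(r) U (s U p))=False F(r)=True r=True (s U p)=False s=True p=False
Evaluating at position 1: result = True

Answer: true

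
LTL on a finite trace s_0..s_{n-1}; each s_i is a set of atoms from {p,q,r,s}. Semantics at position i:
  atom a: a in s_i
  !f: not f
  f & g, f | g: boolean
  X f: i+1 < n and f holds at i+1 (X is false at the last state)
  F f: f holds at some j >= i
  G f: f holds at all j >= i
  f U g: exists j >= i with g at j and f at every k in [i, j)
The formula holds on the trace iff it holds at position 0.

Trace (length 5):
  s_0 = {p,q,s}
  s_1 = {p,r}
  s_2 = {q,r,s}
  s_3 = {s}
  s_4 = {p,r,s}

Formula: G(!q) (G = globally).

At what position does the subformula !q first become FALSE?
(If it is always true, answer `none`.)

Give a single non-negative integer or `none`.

Answer: 0

Derivation:
s_0={p,q,s}: !q=False q=True
s_1={p,r}: !q=True q=False
s_2={q,r,s}: !q=False q=True
s_3={s}: !q=True q=False
s_4={p,r,s}: !q=True q=False
G(!q) holds globally = False
First violation at position 0.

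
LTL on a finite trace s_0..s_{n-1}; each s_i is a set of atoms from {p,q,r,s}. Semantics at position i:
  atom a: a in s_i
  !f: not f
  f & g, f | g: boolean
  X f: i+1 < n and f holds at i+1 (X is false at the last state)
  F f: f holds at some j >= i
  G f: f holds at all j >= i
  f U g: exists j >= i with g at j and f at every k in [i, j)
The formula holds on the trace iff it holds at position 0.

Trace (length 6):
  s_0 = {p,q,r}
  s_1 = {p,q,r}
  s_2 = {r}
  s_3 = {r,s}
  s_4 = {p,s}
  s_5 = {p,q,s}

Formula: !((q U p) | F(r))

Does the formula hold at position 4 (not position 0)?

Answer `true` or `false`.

Answer: false

Derivation:
s_0={p,q,r}: !((q U p) | F(r))=False ((q U p) | F(r))=True (q U p)=True q=True p=True F(r)=True r=True
s_1={p,q,r}: !((q U p) | F(r))=False ((q U p) | F(r))=True (q U p)=True q=True p=True F(r)=True r=True
s_2={r}: !((q U p) | F(r))=False ((q U p) | F(r))=True (q U p)=False q=False p=False F(r)=True r=True
s_3={r,s}: !((q U p) | F(r))=False ((q U p) | F(r))=True (q U p)=False q=False p=False F(r)=True r=True
s_4={p,s}: !((q U p) | F(r))=False ((q U p) | F(r))=True (q U p)=True q=False p=True F(r)=False r=False
s_5={p,q,s}: !((q U p) | F(r))=False ((q U p) | F(r))=True (q U p)=True q=True p=True F(r)=False r=False
Evaluating at position 4: result = False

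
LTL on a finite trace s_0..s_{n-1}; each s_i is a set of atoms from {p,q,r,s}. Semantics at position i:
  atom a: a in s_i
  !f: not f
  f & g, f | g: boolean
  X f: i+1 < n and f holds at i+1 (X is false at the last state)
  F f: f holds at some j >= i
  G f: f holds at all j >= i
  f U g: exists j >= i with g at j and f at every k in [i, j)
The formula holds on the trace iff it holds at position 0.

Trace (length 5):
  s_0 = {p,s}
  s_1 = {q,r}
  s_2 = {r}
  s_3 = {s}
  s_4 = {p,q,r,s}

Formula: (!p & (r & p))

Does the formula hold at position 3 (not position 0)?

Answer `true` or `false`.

Answer: false

Derivation:
s_0={p,s}: (!p & (r & p))=False !p=False p=True (r & p)=False r=False
s_1={q,r}: (!p & (r & p))=False !p=True p=False (r & p)=False r=True
s_2={r}: (!p & (r & p))=False !p=True p=False (r & p)=False r=True
s_3={s}: (!p & (r & p))=False !p=True p=False (r & p)=False r=False
s_4={p,q,r,s}: (!p & (r & p))=False !p=False p=True (r & p)=True r=True
Evaluating at position 3: result = False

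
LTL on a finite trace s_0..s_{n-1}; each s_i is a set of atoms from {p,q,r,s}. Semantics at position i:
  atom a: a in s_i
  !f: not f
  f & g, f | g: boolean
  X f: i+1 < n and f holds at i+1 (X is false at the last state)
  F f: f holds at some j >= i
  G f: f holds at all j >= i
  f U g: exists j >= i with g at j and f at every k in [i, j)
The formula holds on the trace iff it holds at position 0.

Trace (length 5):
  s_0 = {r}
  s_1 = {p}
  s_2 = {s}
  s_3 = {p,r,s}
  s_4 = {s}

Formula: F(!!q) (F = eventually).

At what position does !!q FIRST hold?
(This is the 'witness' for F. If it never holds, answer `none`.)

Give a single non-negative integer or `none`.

s_0={r}: !!q=False !q=True q=False
s_1={p}: !!q=False !q=True q=False
s_2={s}: !!q=False !q=True q=False
s_3={p,r,s}: !!q=False !q=True q=False
s_4={s}: !!q=False !q=True q=False
F(!!q) does not hold (no witness exists).

Answer: none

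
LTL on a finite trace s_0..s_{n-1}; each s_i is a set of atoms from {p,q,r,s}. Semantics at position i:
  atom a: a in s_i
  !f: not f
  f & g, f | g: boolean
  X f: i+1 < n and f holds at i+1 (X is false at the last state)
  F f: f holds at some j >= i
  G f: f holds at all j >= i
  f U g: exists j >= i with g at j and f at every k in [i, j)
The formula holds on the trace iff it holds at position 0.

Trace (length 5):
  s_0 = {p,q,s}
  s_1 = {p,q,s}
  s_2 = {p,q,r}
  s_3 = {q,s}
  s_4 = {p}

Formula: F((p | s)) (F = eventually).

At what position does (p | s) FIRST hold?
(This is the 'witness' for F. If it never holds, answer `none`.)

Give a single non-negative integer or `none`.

Answer: 0

Derivation:
s_0={p,q,s}: (p | s)=True p=True s=True
s_1={p,q,s}: (p | s)=True p=True s=True
s_2={p,q,r}: (p | s)=True p=True s=False
s_3={q,s}: (p | s)=True p=False s=True
s_4={p}: (p | s)=True p=True s=False
F((p | s)) holds; first witness at position 0.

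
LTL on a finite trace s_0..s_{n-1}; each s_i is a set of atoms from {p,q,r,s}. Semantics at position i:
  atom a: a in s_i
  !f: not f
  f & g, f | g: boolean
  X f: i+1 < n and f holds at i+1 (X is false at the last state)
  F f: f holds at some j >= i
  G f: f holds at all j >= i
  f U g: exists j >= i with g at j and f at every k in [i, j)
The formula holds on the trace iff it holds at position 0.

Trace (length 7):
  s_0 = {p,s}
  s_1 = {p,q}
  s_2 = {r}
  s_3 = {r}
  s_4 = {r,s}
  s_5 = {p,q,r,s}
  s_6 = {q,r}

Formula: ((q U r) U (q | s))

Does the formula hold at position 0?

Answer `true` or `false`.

s_0={p,s}: ((q U r) U (q | s))=True (q U r)=False q=False r=False (q | s)=True s=True
s_1={p,q}: ((q U r) U (q | s))=True (q U r)=True q=True r=False (q | s)=True s=False
s_2={r}: ((q U r) U (q | s))=True (q U r)=True q=False r=True (q | s)=False s=False
s_3={r}: ((q U r) U (q | s))=True (q U r)=True q=False r=True (q | s)=False s=False
s_4={r,s}: ((q U r) U (q | s))=True (q U r)=True q=False r=True (q | s)=True s=True
s_5={p,q,r,s}: ((q U r) U (q | s))=True (q U r)=True q=True r=True (q | s)=True s=True
s_6={q,r}: ((q U r) U (q | s))=True (q U r)=True q=True r=True (q | s)=True s=False

Answer: true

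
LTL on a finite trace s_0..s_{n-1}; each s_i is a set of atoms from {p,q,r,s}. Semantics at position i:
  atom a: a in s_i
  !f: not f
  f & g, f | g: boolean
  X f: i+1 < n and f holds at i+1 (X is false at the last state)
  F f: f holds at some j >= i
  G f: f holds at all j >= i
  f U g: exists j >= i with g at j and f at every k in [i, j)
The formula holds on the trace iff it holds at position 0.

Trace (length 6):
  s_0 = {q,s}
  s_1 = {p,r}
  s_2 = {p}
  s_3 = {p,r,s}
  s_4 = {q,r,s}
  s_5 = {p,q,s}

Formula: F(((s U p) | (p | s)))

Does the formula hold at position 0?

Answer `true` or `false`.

Answer: true

Derivation:
s_0={q,s}: F(((s U p) | (p | s)))=True ((s U p) | (p | s))=True (s U p)=True s=True p=False (p | s)=True
s_1={p,r}: F(((s U p) | (p | s)))=True ((s U p) | (p | s))=True (s U p)=True s=False p=True (p | s)=True
s_2={p}: F(((s U p) | (p | s)))=True ((s U p) | (p | s))=True (s U p)=True s=False p=True (p | s)=True
s_3={p,r,s}: F(((s U p) | (p | s)))=True ((s U p) | (p | s))=True (s U p)=True s=True p=True (p | s)=True
s_4={q,r,s}: F(((s U p) | (p | s)))=True ((s U p) | (p | s))=True (s U p)=True s=True p=False (p | s)=True
s_5={p,q,s}: F(((s U p) | (p | s)))=True ((s U p) | (p | s))=True (s U p)=True s=True p=True (p | s)=True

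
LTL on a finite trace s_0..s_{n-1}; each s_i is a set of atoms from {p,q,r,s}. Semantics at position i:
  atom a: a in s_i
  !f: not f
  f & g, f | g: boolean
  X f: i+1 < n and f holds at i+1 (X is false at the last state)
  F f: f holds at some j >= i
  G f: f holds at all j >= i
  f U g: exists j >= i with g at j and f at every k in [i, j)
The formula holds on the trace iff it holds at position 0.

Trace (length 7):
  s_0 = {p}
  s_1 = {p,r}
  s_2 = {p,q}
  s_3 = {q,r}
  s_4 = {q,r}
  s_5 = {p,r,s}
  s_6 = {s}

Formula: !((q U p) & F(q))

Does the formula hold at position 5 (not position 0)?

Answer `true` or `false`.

Answer: true

Derivation:
s_0={p}: !((q U p) & F(q))=False ((q U p) & F(q))=True (q U p)=True q=False p=True F(q)=True
s_1={p,r}: !((q U p) & F(q))=False ((q U p) & F(q))=True (q U p)=True q=False p=True F(q)=True
s_2={p,q}: !((q U p) & F(q))=False ((q U p) & F(q))=True (q U p)=True q=True p=True F(q)=True
s_3={q,r}: !((q U p) & F(q))=False ((q U p) & F(q))=True (q U p)=True q=True p=False F(q)=True
s_4={q,r}: !((q U p) & F(q))=False ((q U p) & F(q))=True (q U p)=True q=True p=False F(q)=True
s_5={p,r,s}: !((q U p) & F(q))=True ((q U p) & F(q))=False (q U p)=True q=False p=True F(q)=False
s_6={s}: !((q U p) & F(q))=True ((q U p) & F(q))=False (q U p)=False q=False p=False F(q)=False
Evaluating at position 5: result = True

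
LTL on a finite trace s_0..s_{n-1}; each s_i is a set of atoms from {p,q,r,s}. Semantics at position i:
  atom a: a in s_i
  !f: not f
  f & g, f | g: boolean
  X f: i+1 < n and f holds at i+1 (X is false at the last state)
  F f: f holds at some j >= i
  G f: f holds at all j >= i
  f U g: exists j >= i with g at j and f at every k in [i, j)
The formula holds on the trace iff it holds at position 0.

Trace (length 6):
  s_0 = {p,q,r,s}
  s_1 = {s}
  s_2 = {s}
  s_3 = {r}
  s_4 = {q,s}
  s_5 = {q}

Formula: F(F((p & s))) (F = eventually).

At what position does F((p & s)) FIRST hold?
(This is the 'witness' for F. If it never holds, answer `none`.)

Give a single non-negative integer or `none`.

Answer: 0

Derivation:
s_0={p,q,r,s}: F((p & s))=True (p & s)=True p=True s=True
s_1={s}: F((p & s))=False (p & s)=False p=False s=True
s_2={s}: F((p & s))=False (p & s)=False p=False s=True
s_3={r}: F((p & s))=False (p & s)=False p=False s=False
s_4={q,s}: F((p & s))=False (p & s)=False p=False s=True
s_5={q}: F((p & s))=False (p & s)=False p=False s=False
F(F((p & s))) holds; first witness at position 0.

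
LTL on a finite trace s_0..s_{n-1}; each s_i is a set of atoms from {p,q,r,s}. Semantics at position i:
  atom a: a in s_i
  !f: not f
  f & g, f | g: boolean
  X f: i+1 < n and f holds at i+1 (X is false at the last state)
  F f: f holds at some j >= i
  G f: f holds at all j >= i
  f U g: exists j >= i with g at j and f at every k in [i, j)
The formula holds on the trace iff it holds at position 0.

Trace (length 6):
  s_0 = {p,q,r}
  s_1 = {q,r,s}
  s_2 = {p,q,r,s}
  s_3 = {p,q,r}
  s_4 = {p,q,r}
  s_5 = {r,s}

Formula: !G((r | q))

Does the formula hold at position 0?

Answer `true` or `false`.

s_0={p,q,r}: !G((r | q))=False G((r | q))=True (r | q)=True r=True q=True
s_1={q,r,s}: !G((r | q))=False G((r | q))=True (r | q)=True r=True q=True
s_2={p,q,r,s}: !G((r | q))=False G((r | q))=True (r | q)=True r=True q=True
s_3={p,q,r}: !G((r | q))=False G((r | q))=True (r | q)=True r=True q=True
s_4={p,q,r}: !G((r | q))=False G((r | q))=True (r | q)=True r=True q=True
s_5={r,s}: !G((r | q))=False G((r | q))=True (r | q)=True r=True q=False

Answer: false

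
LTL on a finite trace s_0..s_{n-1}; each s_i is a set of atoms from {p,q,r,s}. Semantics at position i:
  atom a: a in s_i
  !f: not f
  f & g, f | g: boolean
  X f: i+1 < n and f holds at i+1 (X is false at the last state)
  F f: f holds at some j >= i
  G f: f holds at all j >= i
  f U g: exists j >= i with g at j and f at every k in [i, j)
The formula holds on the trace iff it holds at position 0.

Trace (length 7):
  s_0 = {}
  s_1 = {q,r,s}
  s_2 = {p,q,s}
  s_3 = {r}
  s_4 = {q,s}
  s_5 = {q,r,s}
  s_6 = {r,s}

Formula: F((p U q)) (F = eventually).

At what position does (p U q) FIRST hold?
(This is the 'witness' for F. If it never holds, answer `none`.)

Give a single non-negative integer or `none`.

Answer: 1

Derivation:
s_0={}: (p U q)=False p=False q=False
s_1={q,r,s}: (p U q)=True p=False q=True
s_2={p,q,s}: (p U q)=True p=True q=True
s_3={r}: (p U q)=False p=False q=False
s_4={q,s}: (p U q)=True p=False q=True
s_5={q,r,s}: (p U q)=True p=False q=True
s_6={r,s}: (p U q)=False p=False q=False
F((p U q)) holds; first witness at position 1.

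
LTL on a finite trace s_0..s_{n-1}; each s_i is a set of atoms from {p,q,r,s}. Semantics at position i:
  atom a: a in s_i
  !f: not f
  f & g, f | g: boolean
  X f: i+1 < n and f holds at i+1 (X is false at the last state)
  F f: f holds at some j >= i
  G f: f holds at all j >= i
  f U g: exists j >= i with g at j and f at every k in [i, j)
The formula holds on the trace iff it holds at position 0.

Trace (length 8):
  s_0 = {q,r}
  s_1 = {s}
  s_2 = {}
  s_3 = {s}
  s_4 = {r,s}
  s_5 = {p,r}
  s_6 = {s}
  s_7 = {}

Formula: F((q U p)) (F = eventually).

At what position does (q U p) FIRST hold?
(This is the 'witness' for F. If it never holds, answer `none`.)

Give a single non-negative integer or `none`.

s_0={q,r}: (q U p)=False q=True p=False
s_1={s}: (q U p)=False q=False p=False
s_2={}: (q U p)=False q=False p=False
s_3={s}: (q U p)=False q=False p=False
s_4={r,s}: (q U p)=False q=False p=False
s_5={p,r}: (q U p)=True q=False p=True
s_6={s}: (q U p)=False q=False p=False
s_7={}: (q U p)=False q=False p=False
F((q U p)) holds; first witness at position 5.

Answer: 5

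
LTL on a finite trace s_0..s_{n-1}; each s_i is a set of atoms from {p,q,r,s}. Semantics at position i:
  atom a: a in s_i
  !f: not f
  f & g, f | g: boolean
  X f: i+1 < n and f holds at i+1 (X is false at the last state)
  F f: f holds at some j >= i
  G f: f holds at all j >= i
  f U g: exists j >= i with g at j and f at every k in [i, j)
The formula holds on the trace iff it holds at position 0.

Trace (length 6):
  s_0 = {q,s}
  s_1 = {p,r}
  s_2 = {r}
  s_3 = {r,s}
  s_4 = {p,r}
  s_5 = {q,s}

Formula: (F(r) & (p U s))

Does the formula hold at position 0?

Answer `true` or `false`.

s_0={q,s}: (F(r) & (p U s))=True F(r)=True r=False (p U s)=True p=False s=True
s_1={p,r}: (F(r) & (p U s))=False F(r)=True r=True (p U s)=False p=True s=False
s_2={r}: (F(r) & (p U s))=False F(r)=True r=True (p U s)=False p=False s=False
s_3={r,s}: (F(r) & (p U s))=True F(r)=True r=True (p U s)=True p=False s=True
s_4={p,r}: (F(r) & (p U s))=True F(r)=True r=True (p U s)=True p=True s=False
s_5={q,s}: (F(r) & (p U s))=False F(r)=False r=False (p U s)=True p=False s=True

Answer: true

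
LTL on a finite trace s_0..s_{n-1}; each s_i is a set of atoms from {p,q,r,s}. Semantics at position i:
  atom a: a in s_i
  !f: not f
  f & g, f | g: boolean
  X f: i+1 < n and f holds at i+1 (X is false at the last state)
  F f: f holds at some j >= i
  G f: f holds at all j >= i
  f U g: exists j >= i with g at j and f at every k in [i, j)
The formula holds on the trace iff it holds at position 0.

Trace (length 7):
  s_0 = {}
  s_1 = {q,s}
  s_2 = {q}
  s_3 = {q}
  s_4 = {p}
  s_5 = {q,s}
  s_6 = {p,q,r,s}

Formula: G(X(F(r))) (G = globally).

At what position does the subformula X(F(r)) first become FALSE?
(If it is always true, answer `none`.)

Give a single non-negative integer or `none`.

Answer: 6

Derivation:
s_0={}: X(F(r))=True F(r)=True r=False
s_1={q,s}: X(F(r))=True F(r)=True r=False
s_2={q}: X(F(r))=True F(r)=True r=False
s_3={q}: X(F(r))=True F(r)=True r=False
s_4={p}: X(F(r))=True F(r)=True r=False
s_5={q,s}: X(F(r))=True F(r)=True r=False
s_6={p,q,r,s}: X(F(r))=False F(r)=True r=True
G(X(F(r))) holds globally = False
First violation at position 6.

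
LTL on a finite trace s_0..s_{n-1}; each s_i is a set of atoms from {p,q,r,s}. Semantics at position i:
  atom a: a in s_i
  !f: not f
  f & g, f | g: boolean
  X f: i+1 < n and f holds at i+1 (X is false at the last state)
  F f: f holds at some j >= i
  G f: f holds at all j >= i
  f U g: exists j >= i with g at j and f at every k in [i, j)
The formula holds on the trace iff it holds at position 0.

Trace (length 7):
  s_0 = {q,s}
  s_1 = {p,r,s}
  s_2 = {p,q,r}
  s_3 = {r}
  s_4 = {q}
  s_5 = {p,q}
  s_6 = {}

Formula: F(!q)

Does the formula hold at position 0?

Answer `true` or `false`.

Answer: true

Derivation:
s_0={q,s}: F(!q)=True !q=False q=True
s_1={p,r,s}: F(!q)=True !q=True q=False
s_2={p,q,r}: F(!q)=True !q=False q=True
s_3={r}: F(!q)=True !q=True q=False
s_4={q}: F(!q)=True !q=False q=True
s_5={p,q}: F(!q)=True !q=False q=True
s_6={}: F(!q)=True !q=True q=False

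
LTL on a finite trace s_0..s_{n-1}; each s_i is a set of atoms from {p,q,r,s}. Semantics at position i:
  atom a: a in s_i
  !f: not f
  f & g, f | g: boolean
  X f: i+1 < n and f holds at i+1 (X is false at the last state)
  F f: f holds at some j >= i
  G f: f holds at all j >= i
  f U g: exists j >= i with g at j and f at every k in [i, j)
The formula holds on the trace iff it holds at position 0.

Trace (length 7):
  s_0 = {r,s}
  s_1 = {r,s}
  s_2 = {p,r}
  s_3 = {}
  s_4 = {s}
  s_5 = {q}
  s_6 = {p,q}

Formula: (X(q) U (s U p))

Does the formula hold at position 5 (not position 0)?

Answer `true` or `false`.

s_0={r,s}: (X(q) U (s U p))=True X(q)=False q=False (s U p)=True s=True p=False
s_1={r,s}: (X(q) U (s U p))=True X(q)=False q=False (s U p)=True s=True p=False
s_2={p,r}: (X(q) U (s U p))=True X(q)=False q=False (s U p)=True s=False p=True
s_3={}: (X(q) U (s U p))=False X(q)=False q=False (s U p)=False s=False p=False
s_4={s}: (X(q) U (s U p))=True X(q)=True q=False (s U p)=False s=True p=False
s_5={q}: (X(q) U (s U p))=True X(q)=True q=True (s U p)=False s=False p=False
s_6={p,q}: (X(q) U (s U p))=True X(q)=False q=True (s U p)=True s=False p=True
Evaluating at position 5: result = True

Answer: true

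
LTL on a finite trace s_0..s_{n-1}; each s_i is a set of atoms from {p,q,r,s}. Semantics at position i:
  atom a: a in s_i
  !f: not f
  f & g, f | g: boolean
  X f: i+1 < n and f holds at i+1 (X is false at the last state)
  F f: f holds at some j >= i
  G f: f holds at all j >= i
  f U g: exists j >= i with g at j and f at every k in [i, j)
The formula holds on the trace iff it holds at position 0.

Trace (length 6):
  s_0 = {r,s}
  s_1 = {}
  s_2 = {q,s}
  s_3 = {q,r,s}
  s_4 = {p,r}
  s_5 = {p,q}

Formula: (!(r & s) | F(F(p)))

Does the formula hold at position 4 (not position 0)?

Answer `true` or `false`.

Answer: true

Derivation:
s_0={r,s}: (!(r & s) | F(F(p)))=True !(r & s)=False (r & s)=True r=True s=True F(F(p))=True F(p)=True p=False
s_1={}: (!(r & s) | F(F(p)))=True !(r & s)=True (r & s)=False r=False s=False F(F(p))=True F(p)=True p=False
s_2={q,s}: (!(r & s) | F(F(p)))=True !(r & s)=True (r & s)=False r=False s=True F(F(p))=True F(p)=True p=False
s_3={q,r,s}: (!(r & s) | F(F(p)))=True !(r & s)=False (r & s)=True r=True s=True F(F(p))=True F(p)=True p=False
s_4={p,r}: (!(r & s) | F(F(p)))=True !(r & s)=True (r & s)=False r=True s=False F(F(p))=True F(p)=True p=True
s_5={p,q}: (!(r & s) | F(F(p)))=True !(r & s)=True (r & s)=False r=False s=False F(F(p))=True F(p)=True p=True
Evaluating at position 4: result = True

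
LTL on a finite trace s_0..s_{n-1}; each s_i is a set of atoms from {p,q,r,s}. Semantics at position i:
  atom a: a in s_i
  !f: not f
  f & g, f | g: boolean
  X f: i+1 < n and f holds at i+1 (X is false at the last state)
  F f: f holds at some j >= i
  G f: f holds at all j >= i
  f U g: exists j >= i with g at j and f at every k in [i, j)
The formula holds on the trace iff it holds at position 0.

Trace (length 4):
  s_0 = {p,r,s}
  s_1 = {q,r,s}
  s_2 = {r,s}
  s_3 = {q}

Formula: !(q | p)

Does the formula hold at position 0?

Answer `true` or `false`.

s_0={p,r,s}: !(q | p)=False (q | p)=True q=False p=True
s_1={q,r,s}: !(q | p)=False (q | p)=True q=True p=False
s_2={r,s}: !(q | p)=True (q | p)=False q=False p=False
s_3={q}: !(q | p)=False (q | p)=True q=True p=False

Answer: false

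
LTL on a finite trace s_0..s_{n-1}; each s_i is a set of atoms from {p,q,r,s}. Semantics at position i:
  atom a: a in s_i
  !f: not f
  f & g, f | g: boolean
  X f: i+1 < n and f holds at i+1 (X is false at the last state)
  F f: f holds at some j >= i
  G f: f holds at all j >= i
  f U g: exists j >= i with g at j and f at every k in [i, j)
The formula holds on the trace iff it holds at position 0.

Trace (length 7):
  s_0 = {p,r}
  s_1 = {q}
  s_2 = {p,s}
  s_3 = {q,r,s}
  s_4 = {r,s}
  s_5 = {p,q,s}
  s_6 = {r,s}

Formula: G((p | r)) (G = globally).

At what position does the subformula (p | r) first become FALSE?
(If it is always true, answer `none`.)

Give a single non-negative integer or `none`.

Answer: 1

Derivation:
s_0={p,r}: (p | r)=True p=True r=True
s_1={q}: (p | r)=False p=False r=False
s_2={p,s}: (p | r)=True p=True r=False
s_3={q,r,s}: (p | r)=True p=False r=True
s_4={r,s}: (p | r)=True p=False r=True
s_5={p,q,s}: (p | r)=True p=True r=False
s_6={r,s}: (p | r)=True p=False r=True
G((p | r)) holds globally = False
First violation at position 1.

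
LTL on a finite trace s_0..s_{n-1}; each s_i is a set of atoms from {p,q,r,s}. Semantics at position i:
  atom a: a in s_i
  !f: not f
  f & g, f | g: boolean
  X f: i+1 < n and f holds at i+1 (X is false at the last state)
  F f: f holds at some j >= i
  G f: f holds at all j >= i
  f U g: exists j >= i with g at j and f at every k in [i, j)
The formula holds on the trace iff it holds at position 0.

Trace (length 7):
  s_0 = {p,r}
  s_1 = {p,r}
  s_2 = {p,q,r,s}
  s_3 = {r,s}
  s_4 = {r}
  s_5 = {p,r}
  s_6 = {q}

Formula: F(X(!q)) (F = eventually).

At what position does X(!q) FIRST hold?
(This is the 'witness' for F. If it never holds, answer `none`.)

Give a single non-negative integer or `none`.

Answer: 0

Derivation:
s_0={p,r}: X(!q)=True !q=True q=False
s_1={p,r}: X(!q)=False !q=True q=False
s_2={p,q,r,s}: X(!q)=True !q=False q=True
s_3={r,s}: X(!q)=True !q=True q=False
s_4={r}: X(!q)=True !q=True q=False
s_5={p,r}: X(!q)=False !q=True q=False
s_6={q}: X(!q)=False !q=False q=True
F(X(!q)) holds; first witness at position 0.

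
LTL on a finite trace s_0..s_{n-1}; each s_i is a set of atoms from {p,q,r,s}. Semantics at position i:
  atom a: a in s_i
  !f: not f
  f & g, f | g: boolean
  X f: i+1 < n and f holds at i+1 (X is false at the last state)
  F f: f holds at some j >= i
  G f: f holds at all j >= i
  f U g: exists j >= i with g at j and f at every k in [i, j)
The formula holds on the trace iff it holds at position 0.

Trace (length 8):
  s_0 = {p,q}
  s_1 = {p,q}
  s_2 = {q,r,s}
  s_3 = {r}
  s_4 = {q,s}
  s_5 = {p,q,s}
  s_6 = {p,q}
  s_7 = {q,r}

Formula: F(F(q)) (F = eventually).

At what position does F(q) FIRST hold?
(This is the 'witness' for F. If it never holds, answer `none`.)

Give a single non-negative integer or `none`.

s_0={p,q}: F(q)=True q=True
s_1={p,q}: F(q)=True q=True
s_2={q,r,s}: F(q)=True q=True
s_3={r}: F(q)=True q=False
s_4={q,s}: F(q)=True q=True
s_5={p,q,s}: F(q)=True q=True
s_6={p,q}: F(q)=True q=True
s_7={q,r}: F(q)=True q=True
F(F(q)) holds; first witness at position 0.

Answer: 0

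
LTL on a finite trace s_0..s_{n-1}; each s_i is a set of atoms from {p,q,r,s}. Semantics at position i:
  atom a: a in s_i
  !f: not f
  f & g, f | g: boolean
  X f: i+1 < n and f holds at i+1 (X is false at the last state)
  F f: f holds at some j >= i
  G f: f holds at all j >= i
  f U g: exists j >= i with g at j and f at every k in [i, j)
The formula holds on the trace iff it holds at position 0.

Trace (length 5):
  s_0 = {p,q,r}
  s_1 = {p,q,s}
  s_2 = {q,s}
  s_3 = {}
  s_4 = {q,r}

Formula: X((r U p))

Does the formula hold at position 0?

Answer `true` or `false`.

s_0={p,q,r}: X((r U p))=True (r U p)=True r=True p=True
s_1={p,q,s}: X((r U p))=False (r U p)=True r=False p=True
s_2={q,s}: X((r U p))=False (r U p)=False r=False p=False
s_3={}: X((r U p))=False (r U p)=False r=False p=False
s_4={q,r}: X((r U p))=False (r U p)=False r=True p=False

Answer: true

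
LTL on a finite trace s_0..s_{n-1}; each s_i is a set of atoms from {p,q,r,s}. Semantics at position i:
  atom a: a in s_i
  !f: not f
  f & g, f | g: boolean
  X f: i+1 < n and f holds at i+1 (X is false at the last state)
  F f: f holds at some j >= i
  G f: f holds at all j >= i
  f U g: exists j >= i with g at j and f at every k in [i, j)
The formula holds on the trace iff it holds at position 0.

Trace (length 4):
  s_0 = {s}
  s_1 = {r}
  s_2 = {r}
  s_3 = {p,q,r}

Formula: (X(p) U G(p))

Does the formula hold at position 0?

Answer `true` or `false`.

Answer: false

Derivation:
s_0={s}: (X(p) U G(p))=False X(p)=False p=False G(p)=False
s_1={r}: (X(p) U G(p))=False X(p)=False p=False G(p)=False
s_2={r}: (X(p) U G(p))=True X(p)=True p=False G(p)=False
s_3={p,q,r}: (X(p) U G(p))=True X(p)=False p=True G(p)=True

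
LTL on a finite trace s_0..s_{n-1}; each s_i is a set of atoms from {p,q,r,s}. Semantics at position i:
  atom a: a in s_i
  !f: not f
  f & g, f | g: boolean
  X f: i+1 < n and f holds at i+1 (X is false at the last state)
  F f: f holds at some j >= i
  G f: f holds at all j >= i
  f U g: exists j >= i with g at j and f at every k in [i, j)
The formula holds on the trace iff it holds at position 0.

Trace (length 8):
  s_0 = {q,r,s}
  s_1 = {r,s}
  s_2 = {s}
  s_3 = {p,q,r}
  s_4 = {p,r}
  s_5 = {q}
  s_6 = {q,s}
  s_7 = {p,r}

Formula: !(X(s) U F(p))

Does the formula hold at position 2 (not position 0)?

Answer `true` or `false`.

s_0={q,r,s}: !(X(s) U F(p))=False (X(s) U F(p))=True X(s)=True s=True F(p)=True p=False
s_1={r,s}: !(X(s) U F(p))=False (X(s) U F(p))=True X(s)=True s=True F(p)=True p=False
s_2={s}: !(X(s) U F(p))=False (X(s) U F(p))=True X(s)=False s=True F(p)=True p=False
s_3={p,q,r}: !(X(s) U F(p))=False (X(s) U F(p))=True X(s)=False s=False F(p)=True p=True
s_4={p,r}: !(X(s) U F(p))=False (X(s) U F(p))=True X(s)=False s=False F(p)=True p=True
s_5={q}: !(X(s) U F(p))=False (X(s) U F(p))=True X(s)=True s=False F(p)=True p=False
s_6={q,s}: !(X(s) U F(p))=False (X(s) U F(p))=True X(s)=False s=True F(p)=True p=False
s_7={p,r}: !(X(s) U F(p))=False (X(s) U F(p))=True X(s)=False s=False F(p)=True p=True
Evaluating at position 2: result = False

Answer: false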